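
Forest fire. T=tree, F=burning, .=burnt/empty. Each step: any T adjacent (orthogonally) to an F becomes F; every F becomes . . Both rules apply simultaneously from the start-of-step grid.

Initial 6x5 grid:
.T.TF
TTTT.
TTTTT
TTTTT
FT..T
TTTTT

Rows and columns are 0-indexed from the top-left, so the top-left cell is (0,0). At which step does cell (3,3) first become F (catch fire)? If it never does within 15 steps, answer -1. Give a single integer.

Step 1: cell (3,3)='T' (+4 fires, +2 burnt)
Step 2: cell (3,3)='T' (+4 fires, +4 burnt)
Step 3: cell (3,3)='T' (+6 fires, +4 burnt)
Step 4: cell (3,3)='F' (+5 fires, +6 burnt)
  -> target ignites at step 4
Step 5: cell (3,3)='.' (+3 fires, +5 burnt)
Step 6: cell (3,3)='.' (+1 fires, +3 burnt)
Step 7: cell (3,3)='.' (+0 fires, +1 burnt)
  fire out at step 7

4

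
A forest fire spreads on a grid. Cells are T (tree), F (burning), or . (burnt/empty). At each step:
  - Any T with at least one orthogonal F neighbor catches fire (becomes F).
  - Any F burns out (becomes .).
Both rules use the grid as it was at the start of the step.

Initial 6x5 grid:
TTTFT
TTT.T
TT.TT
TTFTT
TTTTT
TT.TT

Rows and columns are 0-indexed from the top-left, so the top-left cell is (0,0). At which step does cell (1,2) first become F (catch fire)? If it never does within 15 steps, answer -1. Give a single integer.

Step 1: cell (1,2)='T' (+5 fires, +2 burnt)
Step 2: cell (1,2)='F' (+9 fires, +5 burnt)
  -> target ignites at step 2
Step 3: cell (1,2)='.' (+8 fires, +9 burnt)
Step 4: cell (1,2)='.' (+3 fires, +8 burnt)
Step 5: cell (1,2)='.' (+0 fires, +3 burnt)
  fire out at step 5

2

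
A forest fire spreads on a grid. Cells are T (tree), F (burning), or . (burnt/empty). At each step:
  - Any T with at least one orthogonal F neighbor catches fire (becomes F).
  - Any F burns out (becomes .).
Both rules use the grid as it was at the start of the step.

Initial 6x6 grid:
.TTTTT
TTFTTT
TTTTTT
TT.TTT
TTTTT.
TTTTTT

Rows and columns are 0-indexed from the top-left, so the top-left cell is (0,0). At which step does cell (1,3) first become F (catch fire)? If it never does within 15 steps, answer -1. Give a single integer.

Step 1: cell (1,3)='F' (+4 fires, +1 burnt)
  -> target ignites at step 1
Step 2: cell (1,3)='.' (+6 fires, +4 burnt)
Step 3: cell (1,3)='.' (+6 fires, +6 burnt)
Step 4: cell (1,3)='.' (+6 fires, +6 burnt)
Step 5: cell (1,3)='.' (+6 fires, +6 burnt)
Step 6: cell (1,3)='.' (+3 fires, +6 burnt)
Step 7: cell (1,3)='.' (+1 fires, +3 burnt)
Step 8: cell (1,3)='.' (+0 fires, +1 burnt)
  fire out at step 8

1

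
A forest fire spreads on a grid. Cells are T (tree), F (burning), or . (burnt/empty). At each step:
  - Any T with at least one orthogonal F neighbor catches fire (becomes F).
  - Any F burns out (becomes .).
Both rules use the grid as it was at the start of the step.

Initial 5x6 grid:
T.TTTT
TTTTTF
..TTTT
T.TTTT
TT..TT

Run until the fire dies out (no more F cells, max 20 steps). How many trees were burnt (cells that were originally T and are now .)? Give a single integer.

Answer: 20

Derivation:
Step 1: +3 fires, +1 burnt (F count now 3)
Step 2: +4 fires, +3 burnt (F count now 4)
Step 3: +5 fires, +4 burnt (F count now 5)
Step 4: +5 fires, +5 burnt (F count now 5)
Step 5: +2 fires, +5 burnt (F count now 2)
Step 6: +1 fires, +2 burnt (F count now 1)
Step 7: +0 fires, +1 burnt (F count now 0)
Fire out after step 7
Initially T: 23, now '.': 27
Total burnt (originally-T cells now '.'): 20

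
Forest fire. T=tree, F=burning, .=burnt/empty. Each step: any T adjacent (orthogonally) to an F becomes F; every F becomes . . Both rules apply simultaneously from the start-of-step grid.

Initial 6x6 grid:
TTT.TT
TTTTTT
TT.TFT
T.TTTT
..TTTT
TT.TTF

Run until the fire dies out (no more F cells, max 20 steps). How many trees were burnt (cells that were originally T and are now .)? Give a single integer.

Answer: 26

Derivation:
Step 1: +6 fires, +2 burnt (F count now 6)
Step 2: +7 fires, +6 burnt (F count now 7)
Step 3: +4 fires, +7 burnt (F count now 4)
Step 4: +3 fires, +4 burnt (F count now 3)
Step 5: +3 fires, +3 burnt (F count now 3)
Step 6: +2 fires, +3 burnt (F count now 2)
Step 7: +1 fires, +2 burnt (F count now 1)
Step 8: +0 fires, +1 burnt (F count now 0)
Fire out after step 8
Initially T: 28, now '.': 34
Total burnt (originally-T cells now '.'): 26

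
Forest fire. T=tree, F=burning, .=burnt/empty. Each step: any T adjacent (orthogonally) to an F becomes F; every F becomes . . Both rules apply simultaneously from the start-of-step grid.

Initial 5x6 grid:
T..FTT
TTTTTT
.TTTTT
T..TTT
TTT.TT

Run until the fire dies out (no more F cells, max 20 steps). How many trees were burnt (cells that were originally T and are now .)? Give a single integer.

Answer: 19

Derivation:
Step 1: +2 fires, +1 burnt (F count now 2)
Step 2: +4 fires, +2 burnt (F count now 4)
Step 3: +5 fires, +4 burnt (F count now 5)
Step 4: +4 fires, +5 burnt (F count now 4)
Step 5: +3 fires, +4 burnt (F count now 3)
Step 6: +1 fires, +3 burnt (F count now 1)
Step 7: +0 fires, +1 burnt (F count now 0)
Fire out after step 7
Initially T: 23, now '.': 26
Total burnt (originally-T cells now '.'): 19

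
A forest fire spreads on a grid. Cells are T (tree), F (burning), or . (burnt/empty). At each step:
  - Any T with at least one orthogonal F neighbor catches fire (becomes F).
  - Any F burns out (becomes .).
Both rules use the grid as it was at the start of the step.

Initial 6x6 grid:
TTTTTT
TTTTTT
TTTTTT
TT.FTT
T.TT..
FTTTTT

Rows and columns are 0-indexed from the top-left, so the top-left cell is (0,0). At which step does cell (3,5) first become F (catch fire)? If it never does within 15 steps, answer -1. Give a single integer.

Step 1: cell (3,5)='T' (+5 fires, +2 burnt)
Step 2: cell (3,5)='F' (+8 fires, +5 burnt)
  -> target ignites at step 2
Step 3: cell (3,5)='.' (+8 fires, +8 burnt)
Step 4: cell (3,5)='.' (+6 fires, +8 burnt)
Step 5: cell (3,5)='.' (+3 fires, +6 burnt)
Step 6: cell (3,5)='.' (+0 fires, +3 burnt)
  fire out at step 6

2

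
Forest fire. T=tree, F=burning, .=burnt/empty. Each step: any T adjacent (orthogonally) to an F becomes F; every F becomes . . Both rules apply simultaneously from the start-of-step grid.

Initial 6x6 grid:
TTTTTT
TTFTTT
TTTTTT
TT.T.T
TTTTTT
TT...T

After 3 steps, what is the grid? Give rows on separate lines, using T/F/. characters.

Step 1: 4 trees catch fire, 1 burn out
  TTFTTT
  TF.FTT
  TTFTTT
  TT.T.T
  TTTTTT
  TT...T
Step 2: 6 trees catch fire, 4 burn out
  TF.FTT
  F...FT
  TF.FTT
  TT.T.T
  TTTTTT
  TT...T
Step 3: 7 trees catch fire, 6 burn out
  F...FT
  .....F
  F...FT
  TF.F.T
  TTTTTT
  TT...T

F...FT
.....F
F...FT
TF.F.T
TTTTTT
TT...T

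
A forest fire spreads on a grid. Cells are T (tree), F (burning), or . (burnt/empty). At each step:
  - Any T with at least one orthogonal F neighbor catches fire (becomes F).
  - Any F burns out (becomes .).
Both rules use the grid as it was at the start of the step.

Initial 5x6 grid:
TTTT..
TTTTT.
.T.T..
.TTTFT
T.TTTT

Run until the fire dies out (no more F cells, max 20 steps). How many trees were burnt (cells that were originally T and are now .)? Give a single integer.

Step 1: +3 fires, +1 burnt (F count now 3)
Step 2: +4 fires, +3 burnt (F count now 4)
Step 3: +3 fires, +4 burnt (F count now 3)
Step 4: +4 fires, +3 burnt (F count now 4)
Step 5: +2 fires, +4 burnt (F count now 2)
Step 6: +2 fires, +2 burnt (F count now 2)
Step 7: +1 fires, +2 burnt (F count now 1)
Step 8: +0 fires, +1 burnt (F count now 0)
Fire out after step 8
Initially T: 20, now '.': 29
Total burnt (originally-T cells now '.'): 19

Answer: 19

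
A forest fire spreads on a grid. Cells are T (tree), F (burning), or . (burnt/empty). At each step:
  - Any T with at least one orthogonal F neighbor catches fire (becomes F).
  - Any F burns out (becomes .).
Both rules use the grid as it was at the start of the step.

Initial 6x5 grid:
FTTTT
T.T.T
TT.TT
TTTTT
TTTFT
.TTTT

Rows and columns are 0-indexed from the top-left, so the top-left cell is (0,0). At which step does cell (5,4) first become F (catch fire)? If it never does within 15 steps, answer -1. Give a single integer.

Step 1: cell (5,4)='T' (+6 fires, +2 burnt)
Step 2: cell (5,4)='F' (+8 fires, +6 burnt)
  -> target ignites at step 2
Step 3: cell (5,4)='.' (+8 fires, +8 burnt)
Step 4: cell (5,4)='.' (+2 fires, +8 burnt)
Step 5: cell (5,4)='.' (+0 fires, +2 burnt)
  fire out at step 5

2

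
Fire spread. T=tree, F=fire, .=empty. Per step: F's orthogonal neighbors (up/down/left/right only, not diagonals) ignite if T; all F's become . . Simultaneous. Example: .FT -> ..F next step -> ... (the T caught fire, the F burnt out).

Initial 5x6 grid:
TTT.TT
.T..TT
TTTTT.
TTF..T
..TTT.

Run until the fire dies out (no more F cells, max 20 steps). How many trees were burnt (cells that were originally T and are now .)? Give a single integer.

Answer: 18

Derivation:
Step 1: +3 fires, +1 burnt (F count now 3)
Step 2: +4 fires, +3 burnt (F count now 4)
Step 3: +4 fires, +4 burnt (F count now 4)
Step 4: +2 fires, +4 burnt (F count now 2)
Step 5: +4 fires, +2 burnt (F count now 4)
Step 6: +1 fires, +4 burnt (F count now 1)
Step 7: +0 fires, +1 burnt (F count now 0)
Fire out after step 7
Initially T: 19, now '.': 29
Total burnt (originally-T cells now '.'): 18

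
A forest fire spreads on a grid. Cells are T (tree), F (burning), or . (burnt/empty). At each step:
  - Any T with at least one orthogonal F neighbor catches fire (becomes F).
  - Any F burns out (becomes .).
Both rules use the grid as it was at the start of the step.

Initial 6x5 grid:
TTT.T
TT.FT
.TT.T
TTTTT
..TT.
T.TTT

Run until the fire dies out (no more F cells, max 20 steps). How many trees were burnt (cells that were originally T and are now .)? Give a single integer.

Step 1: +1 fires, +1 burnt (F count now 1)
Step 2: +2 fires, +1 burnt (F count now 2)
Step 3: +1 fires, +2 burnt (F count now 1)
Step 4: +1 fires, +1 burnt (F count now 1)
Step 5: +2 fires, +1 burnt (F count now 2)
Step 6: +4 fires, +2 burnt (F count now 4)
Step 7: +4 fires, +4 burnt (F count now 4)
Step 8: +1 fires, +4 burnt (F count now 1)
Step 9: +2 fires, +1 burnt (F count now 2)
Step 10: +2 fires, +2 burnt (F count now 2)
Step 11: +0 fires, +2 burnt (F count now 0)
Fire out after step 11
Initially T: 21, now '.': 29
Total burnt (originally-T cells now '.'): 20

Answer: 20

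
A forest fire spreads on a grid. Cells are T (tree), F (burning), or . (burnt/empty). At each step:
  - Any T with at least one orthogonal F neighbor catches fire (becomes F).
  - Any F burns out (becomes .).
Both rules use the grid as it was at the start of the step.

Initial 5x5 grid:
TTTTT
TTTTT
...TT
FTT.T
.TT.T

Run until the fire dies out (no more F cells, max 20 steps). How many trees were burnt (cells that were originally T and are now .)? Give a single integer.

Step 1: +1 fires, +1 burnt (F count now 1)
Step 2: +2 fires, +1 burnt (F count now 2)
Step 3: +1 fires, +2 burnt (F count now 1)
Step 4: +0 fires, +1 burnt (F count now 0)
Fire out after step 4
Initially T: 18, now '.': 11
Total burnt (originally-T cells now '.'): 4

Answer: 4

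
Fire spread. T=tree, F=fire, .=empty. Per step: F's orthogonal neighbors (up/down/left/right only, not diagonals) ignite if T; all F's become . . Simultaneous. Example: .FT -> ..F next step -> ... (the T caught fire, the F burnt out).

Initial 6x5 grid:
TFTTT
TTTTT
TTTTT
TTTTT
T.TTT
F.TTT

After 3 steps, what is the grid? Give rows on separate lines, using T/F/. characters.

Step 1: 4 trees catch fire, 2 burn out
  F.FTT
  TFTTT
  TTTTT
  TTTTT
  F.TTT
  ..TTT
Step 2: 5 trees catch fire, 4 burn out
  ...FT
  F.FTT
  TFTTT
  FTTTT
  ..TTT
  ..TTT
Step 3: 5 trees catch fire, 5 burn out
  ....F
  ...FT
  F.FTT
  .FTTT
  ..TTT
  ..TTT

....F
...FT
F.FTT
.FTTT
..TTT
..TTT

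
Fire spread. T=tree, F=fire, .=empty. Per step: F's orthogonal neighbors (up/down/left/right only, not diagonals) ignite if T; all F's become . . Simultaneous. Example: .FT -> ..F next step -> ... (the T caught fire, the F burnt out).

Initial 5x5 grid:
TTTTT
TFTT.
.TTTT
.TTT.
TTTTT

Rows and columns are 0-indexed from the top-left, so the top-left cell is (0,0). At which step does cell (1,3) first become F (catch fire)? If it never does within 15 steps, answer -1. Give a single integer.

Step 1: cell (1,3)='T' (+4 fires, +1 burnt)
Step 2: cell (1,3)='F' (+5 fires, +4 burnt)
  -> target ignites at step 2
Step 3: cell (1,3)='.' (+4 fires, +5 burnt)
Step 4: cell (1,3)='.' (+5 fires, +4 burnt)
Step 5: cell (1,3)='.' (+1 fires, +5 burnt)
Step 6: cell (1,3)='.' (+1 fires, +1 burnt)
Step 7: cell (1,3)='.' (+0 fires, +1 burnt)
  fire out at step 7

2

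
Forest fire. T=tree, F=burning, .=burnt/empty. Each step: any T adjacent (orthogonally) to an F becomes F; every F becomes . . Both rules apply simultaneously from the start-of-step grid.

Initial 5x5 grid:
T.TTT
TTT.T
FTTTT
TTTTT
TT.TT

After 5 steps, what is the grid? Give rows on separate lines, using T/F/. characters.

Step 1: 3 trees catch fire, 1 burn out
  T.TTT
  FTT.T
  .FTTT
  FTTTT
  TT.TT
Step 2: 5 trees catch fire, 3 burn out
  F.TTT
  .FT.T
  ..FTT
  .FTTT
  FT.TT
Step 3: 4 trees catch fire, 5 burn out
  ..TTT
  ..F.T
  ...FT
  ..FTT
  .F.TT
Step 4: 3 trees catch fire, 4 burn out
  ..FTT
  ....T
  ....F
  ...FT
  ...TT
Step 5: 4 trees catch fire, 3 burn out
  ...FT
  ....F
  .....
  ....F
  ...FT

...FT
....F
.....
....F
...FT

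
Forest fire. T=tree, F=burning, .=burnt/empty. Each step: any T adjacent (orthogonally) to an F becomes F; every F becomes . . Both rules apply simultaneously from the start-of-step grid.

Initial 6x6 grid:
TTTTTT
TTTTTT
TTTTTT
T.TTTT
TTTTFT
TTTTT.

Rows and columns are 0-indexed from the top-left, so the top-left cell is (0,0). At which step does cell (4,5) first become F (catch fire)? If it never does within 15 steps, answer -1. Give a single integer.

Step 1: cell (4,5)='F' (+4 fires, +1 burnt)
  -> target ignites at step 1
Step 2: cell (4,5)='.' (+5 fires, +4 burnt)
Step 3: cell (4,5)='.' (+6 fires, +5 burnt)
Step 4: cell (4,5)='.' (+6 fires, +6 burnt)
Step 5: cell (4,5)='.' (+6 fires, +6 burnt)
Step 6: cell (4,5)='.' (+3 fires, +6 burnt)
Step 7: cell (4,5)='.' (+2 fires, +3 burnt)
Step 8: cell (4,5)='.' (+1 fires, +2 burnt)
Step 9: cell (4,5)='.' (+0 fires, +1 burnt)
  fire out at step 9

1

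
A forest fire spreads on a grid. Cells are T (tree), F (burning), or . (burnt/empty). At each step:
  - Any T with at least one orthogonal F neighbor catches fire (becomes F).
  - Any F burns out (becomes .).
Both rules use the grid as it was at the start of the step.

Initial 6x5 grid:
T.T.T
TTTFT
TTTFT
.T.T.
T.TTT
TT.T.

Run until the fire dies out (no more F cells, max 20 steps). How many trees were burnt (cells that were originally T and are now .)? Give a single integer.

Step 1: +5 fires, +2 burnt (F count now 5)
Step 2: +5 fires, +5 burnt (F count now 5)
Step 3: +6 fires, +5 burnt (F count now 6)
Step 4: +1 fires, +6 burnt (F count now 1)
Step 5: +0 fires, +1 burnt (F count now 0)
Fire out after step 5
Initially T: 20, now '.': 27
Total burnt (originally-T cells now '.'): 17

Answer: 17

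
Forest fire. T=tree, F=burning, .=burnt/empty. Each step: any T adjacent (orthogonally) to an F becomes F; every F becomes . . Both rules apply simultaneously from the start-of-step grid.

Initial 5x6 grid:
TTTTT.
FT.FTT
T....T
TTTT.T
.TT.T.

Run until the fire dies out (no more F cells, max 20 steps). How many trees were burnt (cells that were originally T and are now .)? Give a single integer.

Answer: 17

Derivation:
Step 1: +5 fires, +2 burnt (F count now 5)
Step 2: +5 fires, +5 burnt (F count now 5)
Step 3: +2 fires, +5 burnt (F count now 2)
Step 4: +3 fires, +2 burnt (F count now 3)
Step 5: +2 fires, +3 burnt (F count now 2)
Step 6: +0 fires, +2 burnt (F count now 0)
Fire out after step 6
Initially T: 18, now '.': 29
Total burnt (originally-T cells now '.'): 17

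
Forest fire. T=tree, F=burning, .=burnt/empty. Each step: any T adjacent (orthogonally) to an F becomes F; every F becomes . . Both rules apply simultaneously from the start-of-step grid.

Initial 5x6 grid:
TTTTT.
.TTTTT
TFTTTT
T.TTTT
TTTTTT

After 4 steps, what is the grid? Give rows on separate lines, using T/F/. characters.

Step 1: 3 trees catch fire, 1 burn out
  TTTTT.
  .FTTTT
  F.FTTT
  T.TTTT
  TTTTTT
Step 2: 5 trees catch fire, 3 burn out
  TFTTT.
  ..FTTT
  ...FTT
  F.FTTT
  TTTTTT
Step 3: 7 trees catch fire, 5 burn out
  F.FTT.
  ...FTT
  ....FT
  ...FTT
  FTFTTT
Step 4: 6 trees catch fire, 7 burn out
  ...FT.
  ....FT
  .....F
  ....FT
  .F.FTT

...FT.
....FT
.....F
....FT
.F.FTT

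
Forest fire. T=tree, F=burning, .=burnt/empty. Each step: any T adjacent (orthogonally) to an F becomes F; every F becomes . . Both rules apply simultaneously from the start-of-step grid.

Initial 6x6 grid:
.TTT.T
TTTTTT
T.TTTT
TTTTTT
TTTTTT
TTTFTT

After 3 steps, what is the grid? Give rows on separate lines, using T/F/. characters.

Step 1: 3 trees catch fire, 1 burn out
  .TTT.T
  TTTTTT
  T.TTTT
  TTTTTT
  TTTFTT
  TTF.FT
Step 2: 5 trees catch fire, 3 burn out
  .TTT.T
  TTTTTT
  T.TTTT
  TTTFTT
  TTF.FT
  TF...F
Step 3: 6 trees catch fire, 5 burn out
  .TTT.T
  TTTTTT
  T.TFTT
  TTF.FT
  TF...F
  F.....

.TTT.T
TTTTTT
T.TFTT
TTF.FT
TF...F
F.....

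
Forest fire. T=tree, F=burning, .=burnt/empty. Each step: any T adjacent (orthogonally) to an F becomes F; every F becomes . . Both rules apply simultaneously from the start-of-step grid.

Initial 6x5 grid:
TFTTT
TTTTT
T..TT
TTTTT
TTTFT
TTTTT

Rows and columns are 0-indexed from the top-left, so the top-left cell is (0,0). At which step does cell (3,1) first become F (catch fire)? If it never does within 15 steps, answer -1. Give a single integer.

Step 1: cell (3,1)='T' (+7 fires, +2 burnt)
Step 2: cell (3,1)='T' (+9 fires, +7 burnt)
Step 3: cell (3,1)='F' (+7 fires, +9 burnt)
  -> target ignites at step 3
Step 4: cell (3,1)='.' (+3 fires, +7 burnt)
Step 5: cell (3,1)='.' (+0 fires, +3 burnt)
  fire out at step 5

3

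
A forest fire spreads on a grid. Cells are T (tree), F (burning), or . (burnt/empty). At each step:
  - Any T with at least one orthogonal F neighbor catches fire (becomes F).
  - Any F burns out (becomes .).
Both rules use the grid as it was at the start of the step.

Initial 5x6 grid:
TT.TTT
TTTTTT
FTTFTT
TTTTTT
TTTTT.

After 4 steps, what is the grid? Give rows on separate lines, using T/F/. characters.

Step 1: 7 trees catch fire, 2 burn out
  TT.TTT
  FTTFTT
  .FF.FT
  FTTFTT
  TTTTT.
Step 2: 11 trees catch fire, 7 burn out
  FT.FTT
  .FF.FT
  .....F
  .FF.FT
  FTTFT.
Step 3: 7 trees catch fire, 11 burn out
  .F..FT
  .....F
  ......
  .....F
  .FF.F.
Step 4: 1 trees catch fire, 7 burn out
  .....F
  ......
  ......
  ......
  ......

.....F
......
......
......
......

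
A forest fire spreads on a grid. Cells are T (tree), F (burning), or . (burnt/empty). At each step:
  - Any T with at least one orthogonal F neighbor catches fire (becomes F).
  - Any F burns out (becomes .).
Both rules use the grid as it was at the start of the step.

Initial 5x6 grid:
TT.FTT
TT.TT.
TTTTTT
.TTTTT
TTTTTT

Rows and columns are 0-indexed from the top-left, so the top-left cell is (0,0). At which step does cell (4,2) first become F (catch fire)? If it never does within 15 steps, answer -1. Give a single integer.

Step 1: cell (4,2)='T' (+2 fires, +1 burnt)
Step 2: cell (4,2)='T' (+3 fires, +2 burnt)
Step 3: cell (4,2)='T' (+3 fires, +3 burnt)
Step 4: cell (4,2)='T' (+5 fires, +3 burnt)
Step 5: cell (4,2)='F' (+6 fires, +5 burnt)
  -> target ignites at step 5
Step 6: cell (4,2)='.' (+4 fires, +6 burnt)
Step 7: cell (4,2)='.' (+2 fires, +4 burnt)
Step 8: cell (4,2)='.' (+0 fires, +2 burnt)
  fire out at step 8

5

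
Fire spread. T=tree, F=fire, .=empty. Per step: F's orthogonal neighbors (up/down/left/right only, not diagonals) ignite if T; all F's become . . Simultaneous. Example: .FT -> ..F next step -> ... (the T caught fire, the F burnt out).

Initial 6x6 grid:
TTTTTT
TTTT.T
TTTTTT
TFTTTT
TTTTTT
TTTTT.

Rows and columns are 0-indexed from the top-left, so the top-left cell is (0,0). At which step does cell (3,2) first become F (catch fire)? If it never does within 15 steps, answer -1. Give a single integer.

Step 1: cell (3,2)='F' (+4 fires, +1 burnt)
  -> target ignites at step 1
Step 2: cell (3,2)='.' (+7 fires, +4 burnt)
Step 3: cell (3,2)='.' (+8 fires, +7 burnt)
Step 4: cell (3,2)='.' (+7 fires, +8 burnt)
Step 5: cell (3,2)='.' (+4 fires, +7 burnt)
Step 6: cell (3,2)='.' (+2 fires, +4 burnt)
Step 7: cell (3,2)='.' (+1 fires, +2 burnt)
Step 8: cell (3,2)='.' (+0 fires, +1 burnt)
  fire out at step 8

1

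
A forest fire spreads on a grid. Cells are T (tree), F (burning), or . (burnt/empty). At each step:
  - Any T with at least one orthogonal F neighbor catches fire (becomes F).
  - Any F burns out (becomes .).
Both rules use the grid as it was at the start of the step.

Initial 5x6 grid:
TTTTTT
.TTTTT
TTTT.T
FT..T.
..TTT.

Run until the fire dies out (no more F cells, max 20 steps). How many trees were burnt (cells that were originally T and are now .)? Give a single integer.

Step 1: +2 fires, +1 burnt (F count now 2)
Step 2: +1 fires, +2 burnt (F count now 1)
Step 3: +2 fires, +1 burnt (F count now 2)
Step 4: +3 fires, +2 burnt (F count now 3)
Step 5: +3 fires, +3 burnt (F count now 3)
Step 6: +2 fires, +3 burnt (F count now 2)
Step 7: +2 fires, +2 burnt (F count now 2)
Step 8: +2 fires, +2 burnt (F count now 2)
Step 9: +0 fires, +2 burnt (F count now 0)
Fire out after step 9
Initially T: 21, now '.': 26
Total burnt (originally-T cells now '.'): 17

Answer: 17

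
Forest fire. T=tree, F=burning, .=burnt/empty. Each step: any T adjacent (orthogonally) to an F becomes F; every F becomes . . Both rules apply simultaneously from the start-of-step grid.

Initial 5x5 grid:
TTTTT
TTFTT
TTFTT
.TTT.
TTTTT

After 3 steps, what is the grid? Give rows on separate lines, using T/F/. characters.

Step 1: 6 trees catch fire, 2 burn out
  TTFTT
  TF.FT
  TF.FT
  .TFT.
  TTTTT
Step 2: 9 trees catch fire, 6 burn out
  TF.FT
  F...F
  F...F
  .F.F.
  TTFTT
Step 3: 4 trees catch fire, 9 burn out
  F...F
  .....
  .....
  .....
  TF.FT

F...F
.....
.....
.....
TF.FT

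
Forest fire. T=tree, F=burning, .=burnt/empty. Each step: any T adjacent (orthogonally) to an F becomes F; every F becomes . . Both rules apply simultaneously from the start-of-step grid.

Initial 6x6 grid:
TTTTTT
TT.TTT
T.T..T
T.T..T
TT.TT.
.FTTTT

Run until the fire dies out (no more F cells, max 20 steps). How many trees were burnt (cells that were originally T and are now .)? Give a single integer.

Step 1: +2 fires, +1 burnt (F count now 2)
Step 2: +2 fires, +2 burnt (F count now 2)
Step 3: +3 fires, +2 burnt (F count now 3)
Step 4: +3 fires, +3 burnt (F count now 3)
Step 5: +1 fires, +3 burnt (F count now 1)
Step 6: +2 fires, +1 burnt (F count now 2)
Step 7: +1 fires, +2 burnt (F count now 1)
Step 8: +1 fires, +1 burnt (F count now 1)
Step 9: +1 fires, +1 burnt (F count now 1)
Step 10: +2 fires, +1 burnt (F count now 2)
Step 11: +2 fires, +2 burnt (F count now 2)
Step 12: +1 fires, +2 burnt (F count now 1)
Step 13: +1 fires, +1 burnt (F count now 1)
Step 14: +1 fires, +1 burnt (F count now 1)
Step 15: +0 fires, +1 burnt (F count now 0)
Fire out after step 15
Initially T: 25, now '.': 34
Total burnt (originally-T cells now '.'): 23

Answer: 23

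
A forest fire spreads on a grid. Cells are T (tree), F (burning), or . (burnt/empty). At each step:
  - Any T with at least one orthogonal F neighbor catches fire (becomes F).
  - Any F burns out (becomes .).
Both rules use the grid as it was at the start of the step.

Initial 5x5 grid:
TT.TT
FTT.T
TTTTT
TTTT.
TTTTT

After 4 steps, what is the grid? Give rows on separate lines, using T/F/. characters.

Step 1: 3 trees catch fire, 1 burn out
  FT.TT
  .FT.T
  FTTTT
  TTTT.
  TTTTT
Step 2: 4 trees catch fire, 3 burn out
  .F.TT
  ..F.T
  .FTTT
  FTTT.
  TTTTT
Step 3: 3 trees catch fire, 4 burn out
  ...TT
  ....T
  ..FTT
  .FTT.
  FTTTT
Step 4: 3 trees catch fire, 3 burn out
  ...TT
  ....T
  ...FT
  ..FT.
  .FTTT

...TT
....T
...FT
..FT.
.FTTT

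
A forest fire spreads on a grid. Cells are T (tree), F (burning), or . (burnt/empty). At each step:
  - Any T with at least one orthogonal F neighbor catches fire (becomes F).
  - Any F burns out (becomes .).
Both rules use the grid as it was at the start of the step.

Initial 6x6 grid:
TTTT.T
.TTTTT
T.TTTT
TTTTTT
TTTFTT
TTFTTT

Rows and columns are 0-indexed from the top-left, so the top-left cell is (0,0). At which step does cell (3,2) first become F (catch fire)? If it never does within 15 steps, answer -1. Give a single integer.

Step 1: cell (3,2)='T' (+5 fires, +2 burnt)
Step 2: cell (3,2)='F' (+7 fires, +5 burnt)
  -> target ignites at step 2
Step 3: cell (3,2)='.' (+7 fires, +7 burnt)
Step 4: cell (3,2)='.' (+5 fires, +7 burnt)
Step 5: cell (3,2)='.' (+4 fires, +5 burnt)
Step 6: cell (3,2)='.' (+2 fires, +4 burnt)
Step 7: cell (3,2)='.' (+1 fires, +2 burnt)
Step 8: cell (3,2)='.' (+0 fires, +1 burnt)
  fire out at step 8

2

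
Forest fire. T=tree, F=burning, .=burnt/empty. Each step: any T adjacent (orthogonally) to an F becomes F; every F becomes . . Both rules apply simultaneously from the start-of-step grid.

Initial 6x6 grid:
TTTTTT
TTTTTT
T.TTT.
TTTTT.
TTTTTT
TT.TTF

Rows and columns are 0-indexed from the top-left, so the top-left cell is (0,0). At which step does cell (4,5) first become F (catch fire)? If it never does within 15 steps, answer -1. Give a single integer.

Step 1: cell (4,5)='F' (+2 fires, +1 burnt)
  -> target ignites at step 1
Step 2: cell (4,5)='.' (+2 fires, +2 burnt)
Step 3: cell (4,5)='.' (+2 fires, +2 burnt)
Step 4: cell (4,5)='.' (+3 fires, +2 burnt)
Step 5: cell (4,5)='.' (+4 fires, +3 burnt)
Step 6: cell (4,5)='.' (+7 fires, +4 burnt)
Step 7: cell (4,5)='.' (+5 fires, +7 burnt)
Step 8: cell (4,5)='.' (+3 fires, +5 burnt)
Step 9: cell (4,5)='.' (+2 fires, +3 burnt)
Step 10: cell (4,5)='.' (+1 fires, +2 burnt)
Step 11: cell (4,5)='.' (+0 fires, +1 burnt)
  fire out at step 11

1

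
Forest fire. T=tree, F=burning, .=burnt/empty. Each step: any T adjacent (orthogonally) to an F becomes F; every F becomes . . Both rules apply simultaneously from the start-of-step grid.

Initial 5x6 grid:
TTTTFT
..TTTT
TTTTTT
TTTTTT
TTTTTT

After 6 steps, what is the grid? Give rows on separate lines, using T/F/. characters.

Step 1: 3 trees catch fire, 1 burn out
  TTTF.F
  ..TTFT
  TTTTTT
  TTTTTT
  TTTTTT
Step 2: 4 trees catch fire, 3 burn out
  TTF...
  ..TF.F
  TTTTFT
  TTTTTT
  TTTTTT
Step 3: 5 trees catch fire, 4 burn out
  TF....
  ..F...
  TTTF.F
  TTTTFT
  TTTTTT
Step 4: 5 trees catch fire, 5 burn out
  F.....
  ......
  TTF...
  TTTF.F
  TTTTFT
Step 5: 4 trees catch fire, 5 burn out
  ......
  ......
  TF....
  TTF...
  TTTF.F
Step 6: 3 trees catch fire, 4 burn out
  ......
  ......
  F.....
  TF....
  TTF...

......
......
F.....
TF....
TTF...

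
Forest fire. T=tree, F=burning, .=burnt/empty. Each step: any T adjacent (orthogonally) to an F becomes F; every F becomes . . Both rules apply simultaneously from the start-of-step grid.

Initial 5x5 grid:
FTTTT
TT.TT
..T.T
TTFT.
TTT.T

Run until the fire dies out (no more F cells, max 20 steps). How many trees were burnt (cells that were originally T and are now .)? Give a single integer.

Step 1: +6 fires, +2 burnt (F count now 6)
Step 2: +4 fires, +6 burnt (F count now 4)
Step 3: +2 fires, +4 burnt (F count now 2)
Step 4: +2 fires, +2 burnt (F count now 2)
Step 5: +1 fires, +2 burnt (F count now 1)
Step 6: +1 fires, +1 burnt (F count now 1)
Step 7: +0 fires, +1 burnt (F count now 0)
Fire out after step 7
Initially T: 17, now '.': 24
Total burnt (originally-T cells now '.'): 16

Answer: 16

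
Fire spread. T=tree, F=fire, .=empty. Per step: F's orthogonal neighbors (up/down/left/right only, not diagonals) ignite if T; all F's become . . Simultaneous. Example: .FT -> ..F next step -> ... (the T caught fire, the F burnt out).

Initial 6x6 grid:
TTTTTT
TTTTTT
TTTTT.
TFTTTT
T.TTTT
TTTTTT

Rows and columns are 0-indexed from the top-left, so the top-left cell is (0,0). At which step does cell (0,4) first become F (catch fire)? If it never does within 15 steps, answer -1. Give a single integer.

Step 1: cell (0,4)='T' (+3 fires, +1 burnt)
Step 2: cell (0,4)='T' (+6 fires, +3 burnt)
Step 3: cell (0,4)='T' (+8 fires, +6 burnt)
Step 4: cell (0,4)='T' (+8 fires, +8 burnt)
Step 5: cell (0,4)='T' (+4 fires, +8 burnt)
Step 6: cell (0,4)='F' (+3 fires, +4 burnt)
  -> target ignites at step 6
Step 7: cell (0,4)='.' (+1 fires, +3 burnt)
Step 8: cell (0,4)='.' (+0 fires, +1 burnt)
  fire out at step 8

6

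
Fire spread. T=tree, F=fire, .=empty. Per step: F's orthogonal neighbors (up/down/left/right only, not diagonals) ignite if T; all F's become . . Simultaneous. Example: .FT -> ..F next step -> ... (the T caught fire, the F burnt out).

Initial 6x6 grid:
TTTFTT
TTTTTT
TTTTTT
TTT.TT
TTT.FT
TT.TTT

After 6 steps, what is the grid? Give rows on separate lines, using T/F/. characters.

Step 1: 6 trees catch fire, 2 burn out
  TTF.FT
  TTTFTT
  TTTTTT
  TTT.FT
  TTT..F
  TT.TFT
Step 2: 9 trees catch fire, 6 burn out
  TF...F
  TTF.FT
  TTTFFT
  TTT..F
  TTT...
  TT.F.F
Step 3: 5 trees catch fire, 9 burn out
  F.....
  TF...F
  TTF..F
  TTT...
  TTT...
  TT....
Step 4: 3 trees catch fire, 5 burn out
  ......
  F.....
  TF....
  TTF...
  TTT...
  TT....
Step 5: 3 trees catch fire, 3 burn out
  ......
  ......
  F.....
  TF....
  TTF...
  TT....
Step 6: 2 trees catch fire, 3 burn out
  ......
  ......
  ......
  F.....
  TF....
  TT....

......
......
......
F.....
TF....
TT....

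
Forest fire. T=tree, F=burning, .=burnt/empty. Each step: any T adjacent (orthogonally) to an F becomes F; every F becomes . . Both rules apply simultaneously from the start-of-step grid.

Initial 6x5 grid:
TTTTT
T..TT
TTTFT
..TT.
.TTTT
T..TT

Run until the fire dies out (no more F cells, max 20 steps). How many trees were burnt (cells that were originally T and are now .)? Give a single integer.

Answer: 20

Derivation:
Step 1: +4 fires, +1 burnt (F count now 4)
Step 2: +5 fires, +4 burnt (F count now 5)
Step 3: +6 fires, +5 burnt (F count now 6)
Step 4: +4 fires, +6 burnt (F count now 4)
Step 5: +1 fires, +4 burnt (F count now 1)
Step 6: +0 fires, +1 burnt (F count now 0)
Fire out after step 6
Initially T: 21, now '.': 29
Total burnt (originally-T cells now '.'): 20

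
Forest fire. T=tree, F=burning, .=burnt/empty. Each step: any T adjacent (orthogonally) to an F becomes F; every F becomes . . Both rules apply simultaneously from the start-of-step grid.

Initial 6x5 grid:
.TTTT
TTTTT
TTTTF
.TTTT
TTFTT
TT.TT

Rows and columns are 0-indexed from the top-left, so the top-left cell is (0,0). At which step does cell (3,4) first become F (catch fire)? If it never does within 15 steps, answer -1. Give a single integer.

Step 1: cell (3,4)='F' (+6 fires, +2 burnt)
  -> target ignites at step 1
Step 2: cell (3,4)='.' (+9 fires, +6 burnt)
Step 3: cell (3,4)='.' (+5 fires, +9 burnt)
Step 4: cell (3,4)='.' (+3 fires, +5 burnt)
Step 5: cell (3,4)='.' (+2 fires, +3 burnt)
Step 6: cell (3,4)='.' (+0 fires, +2 burnt)
  fire out at step 6

1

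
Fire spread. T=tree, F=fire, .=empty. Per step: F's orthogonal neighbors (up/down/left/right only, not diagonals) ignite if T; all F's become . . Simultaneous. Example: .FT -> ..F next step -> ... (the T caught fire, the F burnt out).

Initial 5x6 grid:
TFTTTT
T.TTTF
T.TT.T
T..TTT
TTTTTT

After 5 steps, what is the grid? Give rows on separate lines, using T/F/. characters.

Step 1: 5 trees catch fire, 2 burn out
  F.FTTF
  T.TTF.
  T.TT.F
  T..TTT
  TTTTTT
Step 2: 6 trees catch fire, 5 burn out
  ...FF.
  F.FF..
  T.TT..
  T..TTF
  TTTTTT
Step 3: 5 trees catch fire, 6 burn out
  ......
  ......
  F.FF..
  T..TF.
  TTTTTF
Step 4: 3 trees catch fire, 5 burn out
  ......
  ......
  ......
  F..F..
  TTTTF.
Step 5: 2 trees catch fire, 3 burn out
  ......
  ......
  ......
  ......
  FTTF..

......
......
......
......
FTTF..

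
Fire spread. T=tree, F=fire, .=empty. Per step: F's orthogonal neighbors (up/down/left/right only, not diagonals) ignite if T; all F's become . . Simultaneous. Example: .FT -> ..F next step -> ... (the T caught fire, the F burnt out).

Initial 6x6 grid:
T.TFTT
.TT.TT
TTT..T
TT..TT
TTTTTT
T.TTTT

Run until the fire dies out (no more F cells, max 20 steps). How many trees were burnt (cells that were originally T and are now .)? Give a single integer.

Answer: 26

Derivation:
Step 1: +2 fires, +1 burnt (F count now 2)
Step 2: +3 fires, +2 burnt (F count now 3)
Step 3: +3 fires, +3 burnt (F count now 3)
Step 4: +2 fires, +3 burnt (F count now 2)
Step 5: +3 fires, +2 burnt (F count now 3)
Step 6: +4 fires, +3 burnt (F count now 4)
Step 7: +4 fires, +4 burnt (F count now 4)
Step 8: +4 fires, +4 burnt (F count now 4)
Step 9: +1 fires, +4 burnt (F count now 1)
Step 10: +0 fires, +1 burnt (F count now 0)
Fire out after step 10
Initially T: 27, now '.': 35
Total burnt (originally-T cells now '.'): 26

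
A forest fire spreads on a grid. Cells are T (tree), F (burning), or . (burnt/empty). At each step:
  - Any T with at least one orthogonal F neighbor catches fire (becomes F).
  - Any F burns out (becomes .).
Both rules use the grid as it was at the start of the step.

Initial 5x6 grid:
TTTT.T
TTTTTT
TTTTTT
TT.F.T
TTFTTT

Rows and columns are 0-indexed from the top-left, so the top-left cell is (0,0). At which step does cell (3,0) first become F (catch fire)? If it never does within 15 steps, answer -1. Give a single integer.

Step 1: cell (3,0)='T' (+3 fires, +2 burnt)
Step 2: cell (3,0)='T' (+6 fires, +3 burnt)
Step 3: cell (3,0)='F' (+7 fires, +6 burnt)
  -> target ignites at step 3
Step 4: cell (3,0)='.' (+5 fires, +7 burnt)
Step 5: cell (3,0)='.' (+3 fires, +5 burnt)
Step 6: cell (3,0)='.' (+1 fires, +3 burnt)
Step 7: cell (3,0)='.' (+0 fires, +1 burnt)
  fire out at step 7

3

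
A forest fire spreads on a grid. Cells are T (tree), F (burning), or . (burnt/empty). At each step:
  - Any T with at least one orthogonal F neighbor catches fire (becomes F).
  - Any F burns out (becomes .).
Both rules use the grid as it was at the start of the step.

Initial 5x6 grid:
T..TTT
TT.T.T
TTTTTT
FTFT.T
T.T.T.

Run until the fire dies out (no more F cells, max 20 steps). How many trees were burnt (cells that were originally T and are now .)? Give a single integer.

Step 1: +6 fires, +2 burnt (F count now 6)
Step 2: +3 fires, +6 burnt (F count now 3)
Step 3: +4 fires, +3 burnt (F count now 4)
Step 4: +2 fires, +4 burnt (F count now 2)
Step 5: +3 fires, +2 burnt (F count now 3)
Step 6: +1 fires, +3 burnt (F count now 1)
Step 7: +0 fires, +1 burnt (F count now 0)
Fire out after step 7
Initially T: 20, now '.': 29
Total burnt (originally-T cells now '.'): 19

Answer: 19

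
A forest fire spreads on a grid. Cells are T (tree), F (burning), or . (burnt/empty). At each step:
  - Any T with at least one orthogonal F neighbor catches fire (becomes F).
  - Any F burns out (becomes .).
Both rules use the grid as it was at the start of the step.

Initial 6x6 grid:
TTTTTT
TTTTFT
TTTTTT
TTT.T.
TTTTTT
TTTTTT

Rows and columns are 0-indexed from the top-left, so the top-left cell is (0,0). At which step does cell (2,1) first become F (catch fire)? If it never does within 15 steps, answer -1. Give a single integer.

Step 1: cell (2,1)='T' (+4 fires, +1 burnt)
Step 2: cell (2,1)='T' (+6 fires, +4 burnt)
Step 3: cell (2,1)='T' (+4 fires, +6 burnt)
Step 4: cell (2,1)='F' (+7 fires, +4 burnt)
  -> target ignites at step 4
Step 5: cell (2,1)='.' (+6 fires, +7 burnt)
Step 6: cell (2,1)='.' (+3 fires, +6 burnt)
Step 7: cell (2,1)='.' (+2 fires, +3 burnt)
Step 8: cell (2,1)='.' (+1 fires, +2 burnt)
Step 9: cell (2,1)='.' (+0 fires, +1 burnt)
  fire out at step 9

4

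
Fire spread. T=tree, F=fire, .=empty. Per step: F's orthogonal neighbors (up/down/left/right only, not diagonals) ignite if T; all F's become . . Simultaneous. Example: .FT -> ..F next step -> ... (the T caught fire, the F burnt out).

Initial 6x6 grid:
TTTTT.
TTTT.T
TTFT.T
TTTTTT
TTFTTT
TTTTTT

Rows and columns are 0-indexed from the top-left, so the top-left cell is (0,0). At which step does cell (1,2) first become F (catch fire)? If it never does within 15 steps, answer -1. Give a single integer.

Step 1: cell (1,2)='F' (+7 fires, +2 burnt)
  -> target ignites at step 1
Step 2: cell (1,2)='.' (+10 fires, +7 burnt)
Step 3: cell (1,2)='.' (+8 fires, +10 burnt)
Step 4: cell (1,2)='.' (+4 fires, +8 burnt)
Step 5: cell (1,2)='.' (+1 fires, +4 burnt)
Step 6: cell (1,2)='.' (+1 fires, +1 burnt)
Step 7: cell (1,2)='.' (+0 fires, +1 burnt)
  fire out at step 7

1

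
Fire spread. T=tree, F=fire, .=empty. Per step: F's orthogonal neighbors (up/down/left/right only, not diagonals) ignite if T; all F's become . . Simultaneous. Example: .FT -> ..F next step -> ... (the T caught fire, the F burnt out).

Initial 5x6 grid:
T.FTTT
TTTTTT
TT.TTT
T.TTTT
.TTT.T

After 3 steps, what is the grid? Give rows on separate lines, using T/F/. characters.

Step 1: 2 trees catch fire, 1 burn out
  T..FTT
  TTFTTT
  TT.TTT
  T.TTTT
  .TTT.T
Step 2: 3 trees catch fire, 2 burn out
  T...FT
  TF.FTT
  TT.TTT
  T.TTTT
  .TTT.T
Step 3: 5 trees catch fire, 3 burn out
  T....F
  F...FT
  TF.FTT
  T.TTTT
  .TTT.T

T....F
F...FT
TF.FTT
T.TTTT
.TTT.T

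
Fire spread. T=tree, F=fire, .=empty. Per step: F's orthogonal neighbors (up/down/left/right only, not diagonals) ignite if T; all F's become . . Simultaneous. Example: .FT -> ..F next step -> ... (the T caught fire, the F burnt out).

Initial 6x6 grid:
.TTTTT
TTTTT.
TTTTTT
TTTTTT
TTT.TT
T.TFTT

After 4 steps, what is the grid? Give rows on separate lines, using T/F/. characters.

Step 1: 2 trees catch fire, 1 burn out
  .TTTTT
  TTTTT.
  TTTTTT
  TTTTTT
  TTT.TT
  T.F.FT
Step 2: 3 trees catch fire, 2 burn out
  .TTTTT
  TTTTT.
  TTTTTT
  TTTTTT
  TTF.FT
  T....F
Step 3: 4 trees catch fire, 3 burn out
  .TTTTT
  TTTTT.
  TTTTTT
  TTFTFT
  TF...F
  T.....
Step 4: 6 trees catch fire, 4 burn out
  .TTTTT
  TTTTT.
  TTFTFT
  TF.F.F
  F.....
  T.....

.TTTTT
TTTTT.
TTFTFT
TF.F.F
F.....
T.....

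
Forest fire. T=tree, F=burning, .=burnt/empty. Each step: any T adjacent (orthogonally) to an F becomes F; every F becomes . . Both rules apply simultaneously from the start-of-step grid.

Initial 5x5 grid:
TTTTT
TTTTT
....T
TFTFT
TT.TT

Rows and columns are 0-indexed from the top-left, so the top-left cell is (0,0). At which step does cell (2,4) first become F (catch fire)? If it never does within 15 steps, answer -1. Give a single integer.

Step 1: cell (2,4)='T' (+5 fires, +2 burnt)
Step 2: cell (2,4)='F' (+3 fires, +5 burnt)
  -> target ignites at step 2
Step 3: cell (2,4)='.' (+1 fires, +3 burnt)
Step 4: cell (2,4)='.' (+2 fires, +1 burnt)
Step 5: cell (2,4)='.' (+2 fires, +2 burnt)
Step 6: cell (2,4)='.' (+2 fires, +2 burnt)
Step 7: cell (2,4)='.' (+2 fires, +2 burnt)
Step 8: cell (2,4)='.' (+1 fires, +2 burnt)
Step 9: cell (2,4)='.' (+0 fires, +1 burnt)
  fire out at step 9

2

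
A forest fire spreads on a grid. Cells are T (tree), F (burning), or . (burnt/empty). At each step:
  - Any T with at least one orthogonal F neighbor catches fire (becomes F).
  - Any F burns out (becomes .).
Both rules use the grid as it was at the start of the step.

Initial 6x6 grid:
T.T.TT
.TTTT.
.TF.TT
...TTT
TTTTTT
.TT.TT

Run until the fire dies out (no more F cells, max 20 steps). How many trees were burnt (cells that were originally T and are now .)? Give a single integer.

Answer: 23

Derivation:
Step 1: +2 fires, +1 burnt (F count now 2)
Step 2: +3 fires, +2 burnt (F count now 3)
Step 3: +1 fires, +3 burnt (F count now 1)
Step 4: +2 fires, +1 burnt (F count now 2)
Step 5: +3 fires, +2 burnt (F count now 3)
Step 6: +3 fires, +3 burnt (F count now 3)
Step 7: +3 fires, +3 burnt (F count now 3)
Step 8: +2 fires, +3 burnt (F count now 2)
Step 9: +2 fires, +2 burnt (F count now 2)
Step 10: +2 fires, +2 burnt (F count now 2)
Step 11: +0 fires, +2 burnt (F count now 0)
Fire out after step 11
Initially T: 24, now '.': 35
Total burnt (originally-T cells now '.'): 23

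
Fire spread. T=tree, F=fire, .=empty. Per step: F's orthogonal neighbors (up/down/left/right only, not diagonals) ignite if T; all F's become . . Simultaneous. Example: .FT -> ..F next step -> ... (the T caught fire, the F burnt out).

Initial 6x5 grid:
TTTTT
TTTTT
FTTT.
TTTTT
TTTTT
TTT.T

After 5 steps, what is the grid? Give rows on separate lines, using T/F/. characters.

Step 1: 3 trees catch fire, 1 burn out
  TTTTT
  FTTTT
  .FTT.
  FTTTT
  TTTTT
  TTT.T
Step 2: 5 trees catch fire, 3 burn out
  FTTTT
  .FTTT
  ..FT.
  .FTTT
  FTTTT
  TTT.T
Step 3: 6 trees catch fire, 5 burn out
  .FTTT
  ..FTT
  ...F.
  ..FTT
  .FTTT
  FTT.T
Step 4: 5 trees catch fire, 6 burn out
  ..FTT
  ...FT
  .....
  ...FT
  ..FTT
  .FT.T
Step 5: 5 trees catch fire, 5 burn out
  ...FT
  ....F
  .....
  ....F
  ...FT
  ..F.T

...FT
....F
.....
....F
...FT
..F.T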